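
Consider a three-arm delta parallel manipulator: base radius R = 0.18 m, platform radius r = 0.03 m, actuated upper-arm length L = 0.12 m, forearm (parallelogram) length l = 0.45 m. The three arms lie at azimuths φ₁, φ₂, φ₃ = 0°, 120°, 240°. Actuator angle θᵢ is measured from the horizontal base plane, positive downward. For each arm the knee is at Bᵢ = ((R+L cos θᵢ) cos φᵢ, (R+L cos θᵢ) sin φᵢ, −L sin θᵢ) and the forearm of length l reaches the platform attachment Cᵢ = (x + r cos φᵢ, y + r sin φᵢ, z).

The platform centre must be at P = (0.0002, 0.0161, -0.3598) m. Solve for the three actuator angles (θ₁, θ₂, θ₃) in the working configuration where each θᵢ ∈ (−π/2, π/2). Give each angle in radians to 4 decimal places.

θ₁ = 0.0001, θ₂ = -0.0868, θ₃ = 0.0875

rotate P by −φ1: (0.0002, 0.0161, -0.3598)
  e−x'=0.1498;  (l²−L²−(e−x')²−y'²−z²)/2L = 0.1498
  γ=atan2(-0.3598,0.1498)=-1.1763;  ψ=arccos(0.3843)=1.1764;  θ1=γ+ψ≈0.0001
φ2=120.0° → target in arm frame (0.0138, -0.0082)
  e−x'=0.1362;  (l²−L²−(e−x')²−y'²−z²)/2L = 0.1668
  √(A²+B²)=0.3847;  θ2 = -1.2090+1.1223 ≈ -0.0868
rotate P by −φ3: (-0.0140, -0.0079, -0.3598)
  A cos θ + B sin θ = C:  0.1640·cos θ + -0.3598·sin θ = 0.1320
  γ=atan2(-0.3598,0.1640)=-1.1430;  ψ=arccos(0.3337)=1.2305;  θ3=γ+ψ≈0.0875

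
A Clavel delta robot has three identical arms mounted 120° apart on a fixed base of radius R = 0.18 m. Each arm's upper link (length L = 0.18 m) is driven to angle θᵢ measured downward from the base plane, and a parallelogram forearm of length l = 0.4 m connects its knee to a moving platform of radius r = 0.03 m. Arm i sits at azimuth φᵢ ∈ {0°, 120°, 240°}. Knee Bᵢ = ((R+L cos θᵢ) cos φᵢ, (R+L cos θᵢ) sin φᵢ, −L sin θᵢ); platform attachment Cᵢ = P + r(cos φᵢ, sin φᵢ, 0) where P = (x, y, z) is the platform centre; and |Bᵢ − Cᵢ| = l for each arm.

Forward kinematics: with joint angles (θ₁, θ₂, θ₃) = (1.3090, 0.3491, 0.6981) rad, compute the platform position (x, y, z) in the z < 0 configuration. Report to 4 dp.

arm 1 at φ=0.0°: e+L cos θ1 = 0.1966;  centre 1 = (0.1966, 0.0000, -0.1739)
centre 2 = (0.3191·cos120.0°, 0.3191·sin120.0°, -0.0616) = (-0.1596, 0.2764, -0.0616)
centre 3 = (0.2879·cos240.0°, 0.2879·sin240.0°, -0.1157) = (-0.1439, -0.2493, -0.1157)
|centre ₂|²−|centre ₁|² = 0.0368;  |centre ₃|²−|centre ₁|² = 0.0274
plane₁₂: -0.7123x+0.5528y+0.2246z = 0.0368
Cramer: x(z) = -0.0458+0.2410z;  y(z) = 0.0076-0.0958z
quadratic in z: (1.0672)z²+(0.2295)z+(-0.0710)=0, √Δ=0.5964 → z ∈ {-0.3869, 0.1719}; z = -0.3869 (taking z<0)
x = -0.1390, y = 0.0446

(-0.1390, 0.0446, -0.3869)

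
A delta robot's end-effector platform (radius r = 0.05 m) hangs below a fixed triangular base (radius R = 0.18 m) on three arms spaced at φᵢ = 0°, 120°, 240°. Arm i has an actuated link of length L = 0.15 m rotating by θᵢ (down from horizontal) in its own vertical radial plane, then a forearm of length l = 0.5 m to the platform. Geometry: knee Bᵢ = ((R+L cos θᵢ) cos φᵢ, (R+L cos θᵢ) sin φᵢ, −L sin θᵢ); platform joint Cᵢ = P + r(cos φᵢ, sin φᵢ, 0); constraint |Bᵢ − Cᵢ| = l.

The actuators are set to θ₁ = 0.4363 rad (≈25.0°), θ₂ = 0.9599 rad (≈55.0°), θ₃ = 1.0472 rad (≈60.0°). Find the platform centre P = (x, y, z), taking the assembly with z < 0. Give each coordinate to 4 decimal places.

arm 1 at φ=0.0°: ρ1 = 0.2659;  S1 = (0.2659, 0.0000, -0.0634)
φ2=120.0°: virtual centre (-0.1080, 0.1871, -0.1229), radius l
arm 3 at φ=240.0°: ρ3 = 0.2050;  S3 = (-0.1025, -0.1775, -0.1299)
|S₂|²−|S₁|² = -0.0130;  |S₃|²−|S₁|² = -0.0158
[-0.7479 0.3742 -0.1190]·P = -0.0130;  [-0.7369 -0.3551 -0.1330]·P = -0.0158
det = 0.5413;  x = 0.0195+-0.1700z,  y = 0.0042+-0.0219z
sphere 1 gives Az²+Bz+C=0 with A=1.0294, B=0.2104, C=-0.1852;  B²−4AC=0.8069;  roots -0.5385, 0.3341;  negative root z = -0.5385
x = 0.1110, y = 0.0160

(0.1110, 0.0160, -0.5385)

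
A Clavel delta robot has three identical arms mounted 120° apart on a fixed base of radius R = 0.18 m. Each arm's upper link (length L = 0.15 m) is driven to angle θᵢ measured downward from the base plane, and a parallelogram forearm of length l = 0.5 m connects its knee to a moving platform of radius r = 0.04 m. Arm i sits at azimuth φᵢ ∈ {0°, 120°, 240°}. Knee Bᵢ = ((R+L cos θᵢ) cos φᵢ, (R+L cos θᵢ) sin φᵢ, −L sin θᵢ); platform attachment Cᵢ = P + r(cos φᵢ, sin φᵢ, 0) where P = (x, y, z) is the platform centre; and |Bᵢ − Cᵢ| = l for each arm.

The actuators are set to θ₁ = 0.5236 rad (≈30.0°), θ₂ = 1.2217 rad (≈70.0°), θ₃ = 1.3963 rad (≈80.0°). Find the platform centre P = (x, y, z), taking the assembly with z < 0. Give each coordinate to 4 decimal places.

(0.1442, 0.0295, -0.5580)

S1 = (0.2699·cos0.0°, 0.2699·sin0.0°, -0.0750) = (0.2699, 0.0000, -0.0750)
φ2=120.0°: virtual centre (-0.0957, 0.1657, -0.1410), radius l
φ3=240.0°: virtual centre (-0.0830, -0.1438, -0.1477), radius l
|S₂|²−|S₁|² = -0.0220;  |S₃|²−|S₁|² = -0.0291
linear system: -0.7311x+0.3314y = -0.0220−-0.1319z; -0.7058x+-0.2876y = -0.0291−-0.1454z
Cramer: x(z) = 0.0359-0.1939z;  y(z) = 0.0129-0.0298z
quadratic in z: (1.0385)z²+(0.2400)z+(-0.1895)=0, √Δ=0.9190 → z ∈ {-0.5580, 0.3270}; z = -0.5580 (taking z<0)
x = 0.1442, y = 0.0295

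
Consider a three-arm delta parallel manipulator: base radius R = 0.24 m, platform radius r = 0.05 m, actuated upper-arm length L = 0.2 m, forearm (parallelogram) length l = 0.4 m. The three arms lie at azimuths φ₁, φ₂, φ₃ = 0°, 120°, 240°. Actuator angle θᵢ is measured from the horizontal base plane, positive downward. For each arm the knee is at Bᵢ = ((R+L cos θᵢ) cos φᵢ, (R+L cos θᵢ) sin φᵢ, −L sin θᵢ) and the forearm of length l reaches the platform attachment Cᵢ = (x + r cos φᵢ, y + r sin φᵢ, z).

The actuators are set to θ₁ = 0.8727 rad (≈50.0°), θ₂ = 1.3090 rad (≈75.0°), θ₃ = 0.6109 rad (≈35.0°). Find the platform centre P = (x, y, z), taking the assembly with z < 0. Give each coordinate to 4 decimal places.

(0.0199, -0.1040, -0.3981)

centre 1 = (0.3186·cos0.0°, 0.3186·sin0.0°, -0.1532) = (0.3186, 0.0000, -0.1532)
centre 2 = (0.2418·cos120.0°, 0.2418·sin120.0°, -0.1932) = (-0.1209, 0.2094, -0.1932)
arm 3 at φ=240.0°: e+L cos θ3 = 0.3538;  centre 3 = (-0.1769, -0.3064, -0.1147)
subtract pairs → two planes through P
[-0.8789 0.4187 -0.0799]·P = -0.0292;  [-0.9909 -0.6128 0.0770]·P = 0.0134
Cramer: x(z) = 0.0129-0.0176z;  y(z) = -0.0427+0.1540z
sphere 1 gives Az²+Bz+C=0 with A=1.0240, B=0.3040, C=-0.0413;  B²−4AC=0.2614;  roots -0.3981, 0.1012;  negative root z = -0.3981
x = 0.0199, y = -0.1040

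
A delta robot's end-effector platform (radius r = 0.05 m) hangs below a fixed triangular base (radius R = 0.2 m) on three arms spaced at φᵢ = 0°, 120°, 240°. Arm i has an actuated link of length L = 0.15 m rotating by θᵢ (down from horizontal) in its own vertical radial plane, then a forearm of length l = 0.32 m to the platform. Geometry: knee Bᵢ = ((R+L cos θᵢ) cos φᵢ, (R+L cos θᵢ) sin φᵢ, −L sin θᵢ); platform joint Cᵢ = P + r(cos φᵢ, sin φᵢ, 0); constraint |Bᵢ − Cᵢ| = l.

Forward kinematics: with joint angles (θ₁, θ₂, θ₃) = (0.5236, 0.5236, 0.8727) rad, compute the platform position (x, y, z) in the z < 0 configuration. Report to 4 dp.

(0.0198, 0.0344, -0.2583)

arm 1 at φ=0.0°: e+L cos θ1 = 0.2799;  O1 = (0.2799, 0.0000, -0.0750)
O2 = (0.2799·cos120.0°, 0.2799·sin120.0°, -0.0750) = (-0.1400, 0.2424, -0.0750)
arm 3 at φ=240.0°: e+L cos θ3 = 0.2464;  O3 = (-0.1232, -0.2134, -0.1149)
|O₂|²−|O₁|² = 0.0000;  |O₃|²−|O₁|² = -0.0100
plane₁₂: -0.8397x+0.4848y+0.0000z = 0.0000
Cramer: x(z) = 0.0065-0.0516z;  y(z) = 0.0113-0.0895z
quadratic in z: (1.0107)z²+(0.1762)z+(-0.0219)=0, √Δ=0.3458 → z ∈ {-0.2583, 0.0839}; z = -0.2583 (taking z<0)
x = 0.0198, y = 0.0344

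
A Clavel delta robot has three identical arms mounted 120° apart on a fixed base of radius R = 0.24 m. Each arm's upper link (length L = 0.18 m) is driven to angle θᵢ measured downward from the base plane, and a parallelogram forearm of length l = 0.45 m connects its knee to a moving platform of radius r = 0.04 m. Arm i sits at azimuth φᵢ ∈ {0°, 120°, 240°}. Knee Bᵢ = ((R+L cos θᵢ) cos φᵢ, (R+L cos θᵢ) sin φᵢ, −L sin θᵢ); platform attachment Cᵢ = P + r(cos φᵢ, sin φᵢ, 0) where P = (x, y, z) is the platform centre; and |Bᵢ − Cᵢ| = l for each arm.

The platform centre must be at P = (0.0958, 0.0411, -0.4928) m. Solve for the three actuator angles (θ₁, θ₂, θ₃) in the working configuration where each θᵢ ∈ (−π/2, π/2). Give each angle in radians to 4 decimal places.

θ₁ = 0.6981, θ₂ = 1.1349, θ₃ = 1.3965

φ1=0.0° → target in arm frame (0.0958, 0.0411)
  A cos θ + B sin θ = C:  0.1042·cos θ + -0.4928·sin θ = -0.2369
  γ=atan2(-0.4928,0.1042)=-1.3624;  ψ=arccos(-0.4704)=2.0605;  θ1=γ+ψ≈0.6981
φ2=120.0° → target in arm frame (-0.0123, -0.1035)
  A cos θ + B sin θ = C:  0.2123·cos θ + -0.4928·sin θ = -0.3571
  γ=atan2(-0.4928,0.2123)=-1.1640;  ψ=arccos(-0.6654)=2.2989;  θ2=γ+ψ≈1.1349
rotate P by −φ3: (-0.0835, 0.0624, -0.4928)
  e−x'=0.2835;  (l²−L²−(e−x')²−y'²−z²)/2L = -0.4362
  γ=atan2(-0.4928,0.2835)=-1.0488;  ψ=arccos(-0.7672)=2.4452;  θ3=γ+ψ≈1.3965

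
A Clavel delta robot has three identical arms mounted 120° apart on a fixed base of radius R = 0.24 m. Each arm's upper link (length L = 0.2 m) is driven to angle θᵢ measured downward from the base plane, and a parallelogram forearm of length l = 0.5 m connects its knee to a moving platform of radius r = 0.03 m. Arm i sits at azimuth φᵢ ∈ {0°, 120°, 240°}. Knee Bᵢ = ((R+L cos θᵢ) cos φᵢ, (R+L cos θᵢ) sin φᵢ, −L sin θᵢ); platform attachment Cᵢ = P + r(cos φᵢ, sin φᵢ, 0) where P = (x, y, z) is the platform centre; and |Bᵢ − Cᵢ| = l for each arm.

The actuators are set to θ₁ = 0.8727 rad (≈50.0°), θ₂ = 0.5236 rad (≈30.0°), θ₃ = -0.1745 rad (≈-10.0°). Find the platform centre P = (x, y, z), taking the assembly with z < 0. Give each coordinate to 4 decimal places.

arm 1 at φ=0.0°: e+L cos θ1 = 0.3386;  S1 = (0.3386, 0.0000, -0.1532)
φ2=120.0°: virtual centre (-0.1916, 0.3319, -0.1000), radius l
S3 = (0.4070·cos240.0°, 0.4070·sin240.0°, 0.0347) = (-0.2035, -0.3524, 0.0347)
subtract pairs → two planes through P
[-1.0603 0.6637 0.1064]·P = 0.0188;  [-1.0841 -0.7049 0.3759]·P = 0.0287
Cramer: x(z) = -0.0220+0.2212z;  y(z) = -0.0069+0.1930z
into |P−S₁|² = l²: 1.0862z² + 0.1442z + -0.0965 = 0;  Δ = 0.4400;  z = -0.3717 or 0.2389 → z<0 root = -0.3717
x = -0.1042, y = -0.0787

(-0.1042, -0.0787, -0.3717)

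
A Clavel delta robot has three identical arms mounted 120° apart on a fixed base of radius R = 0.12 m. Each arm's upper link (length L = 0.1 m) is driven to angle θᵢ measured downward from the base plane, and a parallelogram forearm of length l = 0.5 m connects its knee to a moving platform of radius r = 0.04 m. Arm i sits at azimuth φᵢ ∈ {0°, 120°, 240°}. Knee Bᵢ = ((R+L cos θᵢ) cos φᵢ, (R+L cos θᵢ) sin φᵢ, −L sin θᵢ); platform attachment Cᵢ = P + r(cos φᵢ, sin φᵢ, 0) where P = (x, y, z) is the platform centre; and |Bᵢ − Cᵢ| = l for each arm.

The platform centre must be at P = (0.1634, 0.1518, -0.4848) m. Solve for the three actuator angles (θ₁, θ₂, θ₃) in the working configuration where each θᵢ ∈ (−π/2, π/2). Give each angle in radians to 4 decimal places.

rotate P by −φ1: (0.1634, 0.1518, -0.4848)
  A cos θ + B sin θ = C:  -0.0834·cos θ + -0.4848·sin θ = -0.1251
  √(A²+B²)=0.4919;  θ1 = -1.7412+1.8280 ≈ 0.0869
rotate P by −φ2: (0.0498, -0.2174, -0.4848)
  A=0.0302, B=-0.4848, C=(l²−L²−A²−y'²−z²)/(2L)=-0.2161
  √(A²+B²)=0.4857;  θ2 = -1.5085+2.0317 ≈ 0.5232
arm 3 (φ=240.0°): x'=-0.2132, y'=0.0656
  e−x'=0.2932;  (l²−L²−(e−x')²−y'²−z²)/2L = -0.4264
  γ=atan2(-0.4848,0.2932)=-1.0269;  ψ=arccos(-0.7526)=2.4228;  θ3=γ+ψ≈1.3959

θ₁ = 0.0869, θ₂ = 0.5232, θ₃ = 1.3959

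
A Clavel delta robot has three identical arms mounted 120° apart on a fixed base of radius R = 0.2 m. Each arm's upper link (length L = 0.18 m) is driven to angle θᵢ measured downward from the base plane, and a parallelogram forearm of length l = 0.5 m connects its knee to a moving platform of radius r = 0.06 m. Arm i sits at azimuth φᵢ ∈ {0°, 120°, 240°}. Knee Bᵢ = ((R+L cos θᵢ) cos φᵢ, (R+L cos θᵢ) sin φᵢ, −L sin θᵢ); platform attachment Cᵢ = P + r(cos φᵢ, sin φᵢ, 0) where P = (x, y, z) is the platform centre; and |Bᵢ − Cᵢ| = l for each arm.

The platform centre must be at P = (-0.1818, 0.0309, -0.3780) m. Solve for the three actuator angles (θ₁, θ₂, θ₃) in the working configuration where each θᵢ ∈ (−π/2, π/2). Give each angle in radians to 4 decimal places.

arm 1 (φ=0.0°): x'=-0.1818, y'=0.0309
  e−x'=0.3218;  (l²−L²−(e−x')²−y'²−z²)/2L = -0.0828
  θ1 = atan2(B,A) + arccos(C/0.4964) = 0.8728
rotate P by −φ2: (0.1177, 0.1420, -0.3780)
  e−x'=0.0223;  (l²−L²−(e−x')²−y'²−z²)/2L = 0.1502
  √(A²+B²)=0.3787;  θ2 = -1.5118+1.1631 ≈ -0.3487
arm 3 (φ=240.0°): x'=0.0641, y'=-0.1729
  A cos θ + B sin θ = C:  0.0759·cos θ + -0.3780·sin θ = 0.1085
  γ=atan2(-0.3780,0.0759)=-1.3727;  ψ=arccos(0.2815)=1.2854;  θ3=γ+ψ≈-0.0873

θ₁ = 0.8728, θ₂ = -0.3487, θ₃ = -0.0873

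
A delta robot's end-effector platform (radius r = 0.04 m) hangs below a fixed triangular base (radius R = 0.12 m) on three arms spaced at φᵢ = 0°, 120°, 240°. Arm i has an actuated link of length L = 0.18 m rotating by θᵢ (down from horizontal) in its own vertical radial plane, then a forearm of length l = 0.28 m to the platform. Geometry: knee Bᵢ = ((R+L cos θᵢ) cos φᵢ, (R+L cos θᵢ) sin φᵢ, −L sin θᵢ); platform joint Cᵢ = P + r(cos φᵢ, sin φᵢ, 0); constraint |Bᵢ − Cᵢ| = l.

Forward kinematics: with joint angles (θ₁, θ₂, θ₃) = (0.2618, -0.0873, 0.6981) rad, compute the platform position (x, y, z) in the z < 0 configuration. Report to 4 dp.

φ1=0.0°: virtual centre (0.2539, 0.0000, -0.0466), radius l
O2 = (0.2593·cos120.0°, 0.2593·sin120.0°, 0.0157) = (-0.1297, 0.2246, 0.0157)
φ3=240.0°: virtual centre (-0.1089, -0.1887, -0.1157), radius l
eliminate P² terms by subtracting sphere 1 from 2 and 3
plane₁₂: -0.7670x+0.4491y+0.1246z = 0.0009
Cramer: x(z) = 0.0037-0.0245z;  y(z) = 0.0082-0.3192z
sphere 1 gives Az²+Bz+C=0 with A=1.1025, B=0.1002, C=-0.0136;  B²−4AC=0.0698;  roots -0.1653, 0.0744;  negative root z = -0.1653
x = 0.0077, y = 0.0610

(0.0077, 0.0610, -0.1653)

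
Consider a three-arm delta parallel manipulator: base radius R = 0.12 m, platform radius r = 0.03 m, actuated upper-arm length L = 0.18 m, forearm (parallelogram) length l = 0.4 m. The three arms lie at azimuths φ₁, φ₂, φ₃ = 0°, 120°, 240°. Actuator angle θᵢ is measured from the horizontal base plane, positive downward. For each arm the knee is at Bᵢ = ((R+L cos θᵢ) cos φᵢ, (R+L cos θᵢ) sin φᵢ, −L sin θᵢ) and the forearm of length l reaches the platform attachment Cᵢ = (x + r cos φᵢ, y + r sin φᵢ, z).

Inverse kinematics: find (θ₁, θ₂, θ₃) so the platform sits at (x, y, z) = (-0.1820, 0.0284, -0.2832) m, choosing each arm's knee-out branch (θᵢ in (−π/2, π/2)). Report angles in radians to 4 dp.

θ₁ = 0.9602, θ₂ = -0.3487, θ₃ = -0.0870

rotate P by −φ1: (-0.1820, 0.0284, -0.2832)
  A=0.2720, B=-0.2832, C=(l²−L²−A²−y'²−z²)/(2L)=-0.0761
  √(A²+B²)=0.3927;  θ1 = -0.8056+1.7658 ≈ 0.9602
arm 2 (φ=120.0°): x'=0.1156, y'=0.1434
  A cos θ + B sin θ = C:  -0.0256·cos θ + -0.2832·sin θ = 0.0727
  γ=atan2(-0.2832,-0.0256)=-1.6609;  ψ=arccos(0.2557)=1.3122;  θ2=γ+ψ≈-0.3487
rotate P by −φ3: (0.0664, -0.1718, -0.2832)
  e−x'=0.0236;  (l²−L²−(e−x')²−y'²−z²)/2L = 0.0481
  √(A²+B²)=0.2842;  θ3 = -1.4877+1.4007 ≈ -0.0870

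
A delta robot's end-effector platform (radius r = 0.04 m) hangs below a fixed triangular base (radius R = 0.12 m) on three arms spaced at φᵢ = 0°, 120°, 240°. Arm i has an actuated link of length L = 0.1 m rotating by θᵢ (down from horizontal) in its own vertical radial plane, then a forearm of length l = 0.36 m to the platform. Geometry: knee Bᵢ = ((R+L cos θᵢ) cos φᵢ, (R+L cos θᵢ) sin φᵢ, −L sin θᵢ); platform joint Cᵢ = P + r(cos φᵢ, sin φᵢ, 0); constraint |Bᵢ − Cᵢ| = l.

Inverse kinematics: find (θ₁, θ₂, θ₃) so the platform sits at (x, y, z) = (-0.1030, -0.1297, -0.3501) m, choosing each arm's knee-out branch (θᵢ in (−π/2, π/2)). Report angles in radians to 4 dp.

rotate P by −φ1: (-0.1030, -0.1297, -0.3501)
  e−x'=0.1830;  (l²−L²−(e−x')²−y'²−z²)/2L = -0.2664
  θ1 = atan2(B,A) + arccos(C/0.3950) = 1.2218
φ2=120.0° → target in arm frame (-0.0608, 0.1541)
  A cos θ + B sin θ = C:  0.1408·cos θ + -0.3501·sin θ = -0.2327
  √(A²+B²)=0.3774;  θ2 = -1.1884+2.2352 ≈ 1.0468
rotate P by −φ3: (0.1638, -0.0244, -0.3501)
  e−x'=-0.0838;  (l²−L²−(e−x')²−y'²−z²)/2L = -0.0529
  θ3 = atan2(B,A) + arccos(C/0.3600) = -0.0874

θ₁ = 1.2218, θ₂ = 1.0468, θ₃ = -0.0874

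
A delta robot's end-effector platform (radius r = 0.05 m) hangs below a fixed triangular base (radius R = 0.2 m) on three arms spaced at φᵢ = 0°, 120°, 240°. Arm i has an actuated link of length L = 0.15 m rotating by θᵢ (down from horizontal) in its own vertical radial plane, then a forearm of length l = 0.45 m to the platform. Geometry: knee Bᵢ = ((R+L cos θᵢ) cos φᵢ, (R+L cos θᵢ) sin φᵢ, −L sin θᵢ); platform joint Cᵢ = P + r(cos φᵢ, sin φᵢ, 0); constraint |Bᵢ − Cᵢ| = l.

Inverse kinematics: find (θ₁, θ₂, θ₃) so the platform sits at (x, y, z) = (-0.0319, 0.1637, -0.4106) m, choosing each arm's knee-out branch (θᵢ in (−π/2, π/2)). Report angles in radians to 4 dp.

θ₁ = 0.7851, θ₂ = -0.0871, θ₃ = 1.1343

φ1=0.0° → target in arm frame (-0.0319, 0.1637)
  A cos θ + B sin θ = C:  0.1819·cos θ + -0.4106·sin θ = -0.1616
  θ1 = atan2(B,A) + arccos(C/0.4491) = 0.7851
arm 2 (φ=120.0°): x'=0.1577, y'=-0.0542
  A=-0.0077, B=-0.4106, C=(l²−L²−A²−y'²−z²)/(2L)=0.0280
  θ2 = atan2(B,A) + arccos(C/0.4107) = -0.0871
rotate P by −φ3: (-0.1258, -0.1095, -0.4106)
  A=0.2758, B=-0.4106, C=(l²−L²−A²−y'²−z²)/(2L)=-0.2555
  θ3 = atan2(B,A) + arccos(C/0.4946) = 1.1343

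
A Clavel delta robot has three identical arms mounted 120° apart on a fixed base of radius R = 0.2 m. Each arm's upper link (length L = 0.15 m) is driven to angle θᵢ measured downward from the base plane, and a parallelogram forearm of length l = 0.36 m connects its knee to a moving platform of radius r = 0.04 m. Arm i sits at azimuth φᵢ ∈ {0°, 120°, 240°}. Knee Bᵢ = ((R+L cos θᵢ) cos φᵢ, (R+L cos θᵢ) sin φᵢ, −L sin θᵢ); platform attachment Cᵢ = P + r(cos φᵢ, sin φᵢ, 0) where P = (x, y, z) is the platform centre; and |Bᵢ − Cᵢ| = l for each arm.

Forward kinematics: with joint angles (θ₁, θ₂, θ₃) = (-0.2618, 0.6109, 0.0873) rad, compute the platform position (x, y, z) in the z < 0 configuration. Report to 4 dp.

S1 = (0.3049·cos0.0°, 0.3049·sin0.0°, 0.0388) = (0.3049, 0.0000, 0.0388)
S2 = (0.2829·cos120.0°, 0.2829·sin120.0°, -0.0860) = (-0.1414, 0.2450, -0.0860)
S3 = (0.3094·cos240.0°, 0.3094·sin240.0°, -0.0131) = (-0.1547, -0.2680, -0.0131)
subtract pairs → two planes through P
[-0.8926 0.4899 -0.2497]·P = -0.0070;  [-0.9192 -0.5359 -0.1038]·P = 0.0015
det = 0.9288;  x = 0.0033+-0.1989z,  y = -0.0084+0.1474z
quadratic in z: (1.0613)z²+(0.0398)z+(-0.0371)=0, √Δ=0.3987 → z ∈ {-0.2066, 0.1691}; z = -0.2066 (taking z<0)
x = 0.0444, y = -0.0388

(0.0444, -0.0388, -0.2066)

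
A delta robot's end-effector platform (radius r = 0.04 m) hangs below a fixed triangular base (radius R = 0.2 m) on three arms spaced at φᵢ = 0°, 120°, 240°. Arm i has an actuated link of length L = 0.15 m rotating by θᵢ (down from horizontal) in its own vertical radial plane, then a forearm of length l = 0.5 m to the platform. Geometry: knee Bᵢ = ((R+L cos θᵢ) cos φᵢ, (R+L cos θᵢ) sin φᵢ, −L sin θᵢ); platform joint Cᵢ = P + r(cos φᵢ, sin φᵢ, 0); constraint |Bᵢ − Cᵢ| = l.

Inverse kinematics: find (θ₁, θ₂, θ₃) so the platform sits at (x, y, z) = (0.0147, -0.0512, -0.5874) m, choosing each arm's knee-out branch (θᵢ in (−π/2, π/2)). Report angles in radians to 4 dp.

θ₁ = 1.1343, θ₂ = 1.3963, θ₃ = 1.0470

arm 1 (φ=0.0°): x'=0.0147, y'=-0.0512
  e−x'=0.1453;  (l²−L²−(e−x')²−y'²−z²)/2L = -0.4709
  √(A²+B²)=0.6051;  θ1 = -1.3283+2.4626 ≈ 1.1343
φ2=120.0° → target in arm frame (-0.0517, 0.0129)
  A=0.2117, B=-0.5874, C=(l²−L²−A²−y'²−z²)/(2L)=-0.5417
  θ2 = atan2(B,A) + arccos(C/0.6244) = 1.3963
rotate P by −φ3: (0.0370, 0.0383, -0.5874)
  e−x'=0.1230;  (l²−L²−(e−x')²−y'²−z²)/2L = -0.4471
  θ3 = atan2(B,A) + arccos(C/0.6001) = 1.0470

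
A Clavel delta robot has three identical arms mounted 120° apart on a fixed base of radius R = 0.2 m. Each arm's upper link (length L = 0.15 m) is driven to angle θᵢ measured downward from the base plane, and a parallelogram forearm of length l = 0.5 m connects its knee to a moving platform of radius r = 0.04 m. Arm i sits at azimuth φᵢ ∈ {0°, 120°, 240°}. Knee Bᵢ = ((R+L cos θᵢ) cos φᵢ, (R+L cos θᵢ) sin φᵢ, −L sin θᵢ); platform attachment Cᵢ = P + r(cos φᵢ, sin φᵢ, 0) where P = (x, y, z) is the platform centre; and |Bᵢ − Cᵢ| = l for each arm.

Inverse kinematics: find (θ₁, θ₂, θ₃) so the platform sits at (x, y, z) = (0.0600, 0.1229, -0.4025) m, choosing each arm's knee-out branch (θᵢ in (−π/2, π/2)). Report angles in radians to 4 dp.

φ1=0.0° → target in arm frame (0.0600, 0.1229)
  A=0.1000, B=-0.4025, C=(l²−L²−A²−y'²−z²)/(2L)=0.1346
  γ=atan2(-0.4025,0.1000)=-1.3273;  ψ=arccos(0.3246)=1.2402;  θ1=γ+ψ≈-0.0871
φ2=120.0° → target in arm frame (0.0764, -0.1134)
  e−x'=0.0836;  (l²−L²−(e−x')²−y'²−z²)/2L = 0.1522
  √(A²+B²)=0.4111;  θ2 = -1.3661+1.1916 ≈ -0.1745
rotate P by −φ3: (-0.1364, -0.0095, -0.4025)
  A cos θ + B sin θ = C:  0.2964·cos θ + -0.4025·sin θ = -0.0749
  θ3 = atan2(B,A) + arccos(C/0.4999) = 0.7852

θ₁ = -0.0871, θ₂ = -0.1745, θ₃ = 0.7852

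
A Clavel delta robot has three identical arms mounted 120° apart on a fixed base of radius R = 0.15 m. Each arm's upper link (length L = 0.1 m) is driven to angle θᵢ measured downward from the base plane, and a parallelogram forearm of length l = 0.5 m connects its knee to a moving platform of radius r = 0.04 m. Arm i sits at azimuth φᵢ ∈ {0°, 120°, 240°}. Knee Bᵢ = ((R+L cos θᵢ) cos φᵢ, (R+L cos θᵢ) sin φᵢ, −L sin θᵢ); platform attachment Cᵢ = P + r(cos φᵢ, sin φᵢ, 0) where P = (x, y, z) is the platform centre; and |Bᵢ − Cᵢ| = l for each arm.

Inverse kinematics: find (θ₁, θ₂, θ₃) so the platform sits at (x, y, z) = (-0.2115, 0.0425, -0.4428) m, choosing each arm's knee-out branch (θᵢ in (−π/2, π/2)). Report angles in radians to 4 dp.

θ₁ = 1.2219, θ₂ = -0.2620, θ₃ = 0.0873

arm 1 (φ=0.0°): x'=-0.2115, y'=0.0425
  A cos θ + B sin θ = C:  0.3215·cos θ + -0.4428·sin θ = -0.3062
  γ=atan2(-0.4428,0.3215)=-0.9428;  ψ=arccos(-0.5596)=2.1647;  θ1=γ+ψ≈1.2219
φ2=120.0° → target in arm frame (0.1426, 0.1619)
  A cos θ + B sin θ = C:  -0.0326·cos θ + -0.4428·sin θ = 0.0833
  θ2 = atan2(B,A) + arccos(C/0.4440) = -0.2620
rotate P by −φ3: (0.0689, -0.2044, -0.4428)
  e−x'=0.0411;  (l²−L²−(e−x')²−y'²−z²)/2L = 0.0023
  √(A²+B²)=0.4447;  θ3 = -1.4783+1.5657 ≈ 0.0873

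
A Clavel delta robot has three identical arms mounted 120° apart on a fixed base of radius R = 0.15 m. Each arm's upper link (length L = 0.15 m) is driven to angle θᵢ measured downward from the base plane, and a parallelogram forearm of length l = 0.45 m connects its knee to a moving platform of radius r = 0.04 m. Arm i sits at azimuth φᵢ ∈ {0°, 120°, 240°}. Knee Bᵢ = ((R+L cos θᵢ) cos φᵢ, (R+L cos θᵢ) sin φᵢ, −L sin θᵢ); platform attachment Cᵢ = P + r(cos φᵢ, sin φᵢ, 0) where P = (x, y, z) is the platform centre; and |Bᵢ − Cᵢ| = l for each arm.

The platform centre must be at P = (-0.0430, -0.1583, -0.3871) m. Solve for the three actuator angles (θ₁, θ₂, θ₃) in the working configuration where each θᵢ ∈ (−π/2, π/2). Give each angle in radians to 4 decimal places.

arm 1 (φ=0.0°): x'=-0.0430, y'=-0.1583
  e−x'=0.1530;  (l²−L²−(e−x')²−y'²−z²)/2L = -0.0610
  θ1 = atan2(B,A) + arccos(C/0.4162) = 0.5236
φ2=120.0° → target in arm frame (-0.1156, 0.1164)
  A cos θ + B sin θ = C:  0.2256·cos θ + -0.3871·sin θ = -0.1143
  √(A²+B²)=0.4480;  θ2 = -1.0431+1.8287 ≈ 0.7856
rotate P by −φ3: (0.1586, 0.0419, -0.3871)
  A=-0.0486, B=-0.3871, C=(l²−L²−A²−y'²−z²)/(2L)=0.0868
  θ3 = atan2(B,A) + arccos(C/0.3901) = -0.3492

θ₁ = 0.5236, θ₂ = 0.7856, θ₃ = -0.3492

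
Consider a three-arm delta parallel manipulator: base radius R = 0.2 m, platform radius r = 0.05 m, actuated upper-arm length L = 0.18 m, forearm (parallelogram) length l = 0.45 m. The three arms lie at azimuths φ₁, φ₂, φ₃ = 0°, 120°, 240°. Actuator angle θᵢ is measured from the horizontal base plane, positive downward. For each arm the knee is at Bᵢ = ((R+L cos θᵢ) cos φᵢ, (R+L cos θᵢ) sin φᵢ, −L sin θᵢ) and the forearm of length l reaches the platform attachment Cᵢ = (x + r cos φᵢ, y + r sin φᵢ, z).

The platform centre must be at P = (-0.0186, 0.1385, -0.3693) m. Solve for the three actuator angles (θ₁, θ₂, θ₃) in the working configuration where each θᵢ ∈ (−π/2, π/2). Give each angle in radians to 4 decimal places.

φ1=0.0° → target in arm frame (-0.0186, 0.1385)
  A=0.1686, B=-0.3693, C=(l²−L²−A²−y'²−z²)/(2L)=-0.0386
  γ=atan2(-0.3693,0.1686)=-1.1425;  ψ=arccos(-0.0950)=1.6660;  θ1=γ+ψ≈0.5235
rotate P by −φ2: (0.1292, -0.0531, -0.3693)
  A=0.0208, B=-0.3693, C=(l²−L²−A²−y'²−z²)/(2L)=0.0846
  θ2 = atan2(B,A) + arccos(C/0.3699) = -0.1747
rotate P by −φ3: (-0.1106, -0.0854, -0.3693)
  A cos θ + B sin θ = C:  0.2606·cos θ + -0.3693·sin θ = -0.1153
  √(A²+B²)=0.4520;  θ3 = -0.9562+1.8287 ≈ 0.8725

θ₁ = 0.5235, θ₂ = -0.1747, θ₃ = 0.8725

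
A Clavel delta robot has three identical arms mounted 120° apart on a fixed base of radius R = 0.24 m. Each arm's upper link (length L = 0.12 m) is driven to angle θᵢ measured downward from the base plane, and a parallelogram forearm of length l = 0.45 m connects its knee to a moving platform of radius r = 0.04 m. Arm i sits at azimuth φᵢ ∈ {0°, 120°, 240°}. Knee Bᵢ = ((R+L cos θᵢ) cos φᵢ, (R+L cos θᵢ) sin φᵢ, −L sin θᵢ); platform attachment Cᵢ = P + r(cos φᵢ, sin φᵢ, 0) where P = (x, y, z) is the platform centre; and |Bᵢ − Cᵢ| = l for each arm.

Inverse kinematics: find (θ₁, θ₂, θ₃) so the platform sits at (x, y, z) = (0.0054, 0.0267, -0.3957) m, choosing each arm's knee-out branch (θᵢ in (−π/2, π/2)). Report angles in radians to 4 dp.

φ1=0.0° → target in arm frame (0.0054, 0.0267)
  A=0.1946, B=-0.3957, C=(l²−L²−A²−y'²−z²)/(2L)=-0.0294
  √(A²+B²)=0.4410;  θ1 = -1.1137+1.6376 ≈ 0.5238
rotate P by −φ2: (0.0204, -0.0180, -0.3957)
  e−x'=0.1796;  (l²−L²−(e−x')²−y'²−z²)/2L = -0.0044
  γ=atan2(-0.3957,0.1796)=-1.1448;  ψ=arccos(-0.0101)=1.5809;  θ2=γ+ψ≈0.4361
rotate P by −φ3: (-0.0258, -0.0087, -0.3957)
  A cos θ + B sin θ = C:  0.2258·cos θ + -0.3957·sin θ = -0.0815
  √(A²+B²)=0.4556;  θ3 = -1.0522+1.7506 ≈ 0.6983

θ₁ = 0.5238, θ₂ = 0.4361, θ₃ = 0.6983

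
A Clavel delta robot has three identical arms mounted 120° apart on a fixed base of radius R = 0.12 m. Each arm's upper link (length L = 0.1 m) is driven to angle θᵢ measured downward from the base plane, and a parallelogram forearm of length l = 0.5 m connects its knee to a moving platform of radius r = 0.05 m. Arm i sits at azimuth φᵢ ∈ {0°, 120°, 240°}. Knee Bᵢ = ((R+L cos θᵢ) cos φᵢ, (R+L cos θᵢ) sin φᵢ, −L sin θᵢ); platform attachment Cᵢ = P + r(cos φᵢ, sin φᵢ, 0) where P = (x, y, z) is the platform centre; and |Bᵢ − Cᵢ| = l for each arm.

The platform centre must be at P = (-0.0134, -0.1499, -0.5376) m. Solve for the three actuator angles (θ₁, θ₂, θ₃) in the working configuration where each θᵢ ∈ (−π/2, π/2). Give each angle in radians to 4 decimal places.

arm 1 (φ=0.0°): x'=-0.0134, y'=-0.1499
  e−x'=0.0834;  (l²−L²−(e−x')²−y'²−z²)/2L = -0.3922
  γ=atan2(-0.5376,0.0834)=-1.4169;  ψ=arccos(-0.7209)=2.3759;  θ1=γ+ψ≈0.9590
rotate P by −φ2: (-0.1231, 0.0866, -0.5376)
  e−x'=0.1931;  (l²−L²−(e−x')²−y'²−z²)/2L = -0.4690
  θ2 = atan2(B,A) + arccos(C/0.5712) = 1.3081
φ3=240.0° → target in arm frame (0.1365, 0.0633)
  A=-0.0665, B=-0.5376, C=(l²−L²−A²−y'²−z²)/(2L)=-0.2873
  √(A²+B²)=0.5417;  θ3 = -1.6939+2.1297 ≈ 0.4358

θ₁ = 0.9590, θ₂ = 1.3081, θ₃ = 0.4358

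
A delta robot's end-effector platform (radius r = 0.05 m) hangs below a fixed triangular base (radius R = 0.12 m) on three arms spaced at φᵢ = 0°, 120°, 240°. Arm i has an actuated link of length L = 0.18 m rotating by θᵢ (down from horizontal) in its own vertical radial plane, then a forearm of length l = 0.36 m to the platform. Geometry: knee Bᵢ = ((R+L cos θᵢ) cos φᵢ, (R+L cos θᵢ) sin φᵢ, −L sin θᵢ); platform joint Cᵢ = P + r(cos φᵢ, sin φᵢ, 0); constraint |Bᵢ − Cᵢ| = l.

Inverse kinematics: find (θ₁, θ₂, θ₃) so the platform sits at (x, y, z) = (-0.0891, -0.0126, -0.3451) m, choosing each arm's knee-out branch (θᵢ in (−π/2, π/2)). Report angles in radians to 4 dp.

θ₁ = 0.7855, θ₂ = 0.3490, θ₃ = 0.2620

arm 1 (φ=0.0°): x'=-0.0891, y'=-0.0126
  A cos θ + B sin θ = C:  0.1591·cos θ + -0.3451·sin θ = -0.1316
  √(A²+B²)=0.3800;  θ1 = -1.1388+1.9243 ≈ 0.7855
arm 2 (φ=120.0°): x'=0.0336, y'=0.0835
  A=0.0364, B=-0.3451, C=(l²−L²−A²−y'²−z²)/(2L)=-0.0838
  γ=atan2(-0.3451,0.0364)=-1.4658;  ψ=arccos(-0.2416)=1.8148;  θ2=γ+ψ≈0.3490
arm 3 (φ=240.0°): x'=0.0555, y'=-0.0709
  A cos θ + B sin θ = C:  0.0145·cos θ + -0.3451·sin θ = -0.0754
  γ=atan2(-0.3451,0.0145)=-1.5287;  ψ=arccos(-0.2182)=1.7907;  θ3=γ+ψ≈0.2620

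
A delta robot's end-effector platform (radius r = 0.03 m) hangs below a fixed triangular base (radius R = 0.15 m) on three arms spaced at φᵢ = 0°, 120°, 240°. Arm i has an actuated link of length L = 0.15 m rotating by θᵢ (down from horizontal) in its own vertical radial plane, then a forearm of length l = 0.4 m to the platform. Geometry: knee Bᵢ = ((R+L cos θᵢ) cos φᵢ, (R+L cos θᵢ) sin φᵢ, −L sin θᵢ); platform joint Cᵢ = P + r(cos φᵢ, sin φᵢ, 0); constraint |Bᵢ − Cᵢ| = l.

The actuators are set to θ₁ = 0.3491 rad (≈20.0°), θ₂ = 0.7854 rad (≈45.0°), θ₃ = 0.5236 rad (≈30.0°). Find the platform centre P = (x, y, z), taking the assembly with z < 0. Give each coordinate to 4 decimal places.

(0.0483, -0.0376, -0.3880)

S1 = (0.2610·cos0.0°, 0.2610·sin0.0°, -0.0513) = (0.2610, 0.0000, -0.0513)
arm 2 at φ=120.0°: (R−r)+L cos θ2 = 0.2261;  S2 = (-0.1130, 0.1958, -0.1061)
arm 3 at φ=240.0°: (R−r)+L cos θ3 = 0.2499;  S3 = (-0.1250, -0.2164, -0.0750)
subtract pairs → two planes through P
[-0.7480 0.3916 -0.1095]·P = -0.0084;  [-0.7718 -0.4328 -0.0474]·P = -0.0027
det = 0.6260;  x = 0.0074+-0.1054z,  y = -0.0072+0.0784z
quadratic in z: (1.0173)z²+(0.1549)z+(-0.0931)=0, √Δ=0.6345 → z ∈ {-0.3880, 0.2357}; z = -0.3880 (taking z<0)
x = 0.0483, y = -0.0376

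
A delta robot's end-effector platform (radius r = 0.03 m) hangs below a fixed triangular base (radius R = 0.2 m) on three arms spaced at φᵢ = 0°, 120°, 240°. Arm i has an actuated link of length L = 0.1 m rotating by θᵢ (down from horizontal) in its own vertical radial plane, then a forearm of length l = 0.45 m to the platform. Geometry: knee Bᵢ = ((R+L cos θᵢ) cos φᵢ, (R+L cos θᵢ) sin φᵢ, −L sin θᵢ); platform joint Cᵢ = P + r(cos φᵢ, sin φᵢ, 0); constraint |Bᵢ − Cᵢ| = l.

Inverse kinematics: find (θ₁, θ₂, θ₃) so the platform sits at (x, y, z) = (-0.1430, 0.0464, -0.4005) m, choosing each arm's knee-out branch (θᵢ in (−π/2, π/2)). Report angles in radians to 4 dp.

rotate P by −φ1: (-0.1430, 0.0464, -0.4005)
  A=0.3130, B=-0.4005, C=(l²−L²−A²−y'²−z²)/(2L)=-0.3401
  √(A²+B²)=0.5083;  θ1 = -0.9074+2.3038 ≈ 1.3964
φ2=120.0° → target in arm frame (0.1117, 0.1006)
  A cos θ + B sin θ = C:  0.0583·cos θ + -0.4005·sin θ = 0.0929
  γ=atan2(-0.4005,0.0583)=-1.4262;  ψ=arccos(0.2294)=1.3393;  θ2=γ+ψ≈-0.0869
φ3=240.0° → target in arm frame (0.0313, -0.1470)
  e−x'=0.1387;  (l²−L²−(e−x')²−y'²−z²)/2L = -0.0438
  θ3 = atan2(B,A) + arccos(C/0.4238) = 0.4368

θ₁ = 1.3964, θ₂ = -0.0869, θ₃ = 0.4368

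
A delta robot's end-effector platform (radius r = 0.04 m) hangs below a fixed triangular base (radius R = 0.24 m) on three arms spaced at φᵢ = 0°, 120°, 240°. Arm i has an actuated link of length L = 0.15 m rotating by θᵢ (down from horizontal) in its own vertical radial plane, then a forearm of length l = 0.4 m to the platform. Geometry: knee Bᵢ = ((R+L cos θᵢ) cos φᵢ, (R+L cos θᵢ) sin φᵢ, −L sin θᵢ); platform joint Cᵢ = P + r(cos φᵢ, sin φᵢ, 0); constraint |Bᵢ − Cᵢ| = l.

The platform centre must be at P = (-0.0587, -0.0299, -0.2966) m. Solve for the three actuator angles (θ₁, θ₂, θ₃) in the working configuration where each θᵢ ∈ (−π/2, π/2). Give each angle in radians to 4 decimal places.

θ₁ = 0.8728, θ₂ = 0.5236, θ₃ = 0.1748

φ1=0.0° → target in arm frame (-0.0587, -0.0299)
  A cos θ + B sin θ = C:  0.2587·cos θ + -0.2966·sin θ = -0.0610
  θ1 = atan2(B,A) + arccos(C/0.3936) = 0.8728
φ2=120.0° → target in arm frame (0.0035, 0.0658)
  A=0.1965, B=-0.2966, C=(l²−L²−A²−y'²−z²)/(2L)=0.0219
  θ2 = atan2(B,A) + arccos(C/0.3558) = 0.5236
φ3=240.0° → target in arm frame (0.0552, -0.0359)
  A cos θ + B sin θ = C:  0.1448·cos θ + -0.2966·sin θ = 0.0910
  √(A²+B²)=0.3300;  θ3 = -1.1168+1.2916 ≈ 0.1748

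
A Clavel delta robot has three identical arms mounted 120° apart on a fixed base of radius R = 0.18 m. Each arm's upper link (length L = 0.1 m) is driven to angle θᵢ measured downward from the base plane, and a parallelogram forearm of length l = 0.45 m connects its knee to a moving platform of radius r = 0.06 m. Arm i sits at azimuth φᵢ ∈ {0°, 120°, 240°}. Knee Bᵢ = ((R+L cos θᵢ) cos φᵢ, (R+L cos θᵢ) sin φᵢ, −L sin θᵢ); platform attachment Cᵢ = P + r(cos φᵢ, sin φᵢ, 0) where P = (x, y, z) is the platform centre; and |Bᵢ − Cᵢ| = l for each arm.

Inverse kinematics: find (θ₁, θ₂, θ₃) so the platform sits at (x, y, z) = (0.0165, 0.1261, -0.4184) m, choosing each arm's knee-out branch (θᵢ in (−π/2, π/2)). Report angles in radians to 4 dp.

θ₁ = 0.3491, θ₂ = -0.0874, θ₃ = 0.9601

rotate P by −φ1: (0.0165, 0.1261, -0.4184)
  A=0.1035, B=-0.4184, C=(l²−L²−A²−y'²−z²)/(2L)=-0.0459
  γ=atan2(-0.4184,0.1035)=-1.3283;  ψ=arccos(-0.1064)=1.6774;  θ1=γ+ψ≈0.3491
φ2=120.0° → target in arm frame (0.1010, -0.0773)
  A=0.0190, B=-0.4184, C=(l²−L²−A²−y'²−z²)/(2L)=0.0555
  γ=atan2(-0.4184,0.0190)=-1.5253;  ψ=arccos(0.1325)=1.4379;  θ2=γ+ψ≈-0.0874
φ3=240.0° → target in arm frame (-0.1175, -0.0488)
  A=0.2375, B=-0.4184, C=(l²−L²−A²−y'²−z²)/(2L)=-0.2066
  γ=atan2(-0.4184,0.2375)=-1.0546;  ψ=arccos(-0.4295)=2.0147;  θ3=γ+ψ≈0.9601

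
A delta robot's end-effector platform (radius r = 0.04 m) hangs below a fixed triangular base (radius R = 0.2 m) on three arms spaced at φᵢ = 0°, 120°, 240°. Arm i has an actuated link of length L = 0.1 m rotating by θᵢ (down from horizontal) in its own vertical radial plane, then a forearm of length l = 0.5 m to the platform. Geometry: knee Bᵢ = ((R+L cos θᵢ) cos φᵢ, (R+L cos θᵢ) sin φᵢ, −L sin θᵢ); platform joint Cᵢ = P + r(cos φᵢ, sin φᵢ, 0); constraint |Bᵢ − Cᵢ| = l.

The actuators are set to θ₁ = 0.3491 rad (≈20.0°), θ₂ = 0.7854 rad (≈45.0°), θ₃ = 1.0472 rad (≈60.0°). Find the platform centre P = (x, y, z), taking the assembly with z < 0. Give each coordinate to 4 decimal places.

(0.0767, 0.0316, -0.5006)

S1 = (0.2540·cos0.0°, 0.2540·sin0.0°, -0.0342) = (0.2540, 0.0000, -0.0342)
S2 = (0.2307·cos120.0°, 0.2307·sin120.0°, -0.0707) = (-0.1154, 0.1998, -0.0707)
S3 = (0.2100·cos240.0°, 0.2100·sin240.0°, -0.0866) = (-0.1050, -0.1819, -0.0866)
eliminate P² terms by subtracting sphere 1 from 2 and 3
plane₁₂: -0.7386x+0.3996y+-0.0730z = -0.0074
det = 0.5556;  x = 0.0150+-0.1232z,  y = 0.0091+-0.0450z
sphere 1 gives Az²+Bz+C=0 with A=1.0172, B=0.1265, C=-0.1916;  B²−4AC=0.7957;  roots -0.5006, 0.3763;  negative root z = -0.5006
x = 0.0767, y = 0.0316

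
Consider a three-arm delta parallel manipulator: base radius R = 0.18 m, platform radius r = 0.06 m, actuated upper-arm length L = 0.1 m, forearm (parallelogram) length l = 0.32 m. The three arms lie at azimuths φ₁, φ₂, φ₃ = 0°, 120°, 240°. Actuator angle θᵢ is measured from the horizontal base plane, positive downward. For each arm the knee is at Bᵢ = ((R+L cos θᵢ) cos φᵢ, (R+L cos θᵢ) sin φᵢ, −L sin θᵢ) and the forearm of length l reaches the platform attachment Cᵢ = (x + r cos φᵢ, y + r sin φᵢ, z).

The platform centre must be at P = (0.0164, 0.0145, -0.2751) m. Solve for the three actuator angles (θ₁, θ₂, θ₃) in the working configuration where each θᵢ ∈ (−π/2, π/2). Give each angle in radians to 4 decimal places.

θ₁ = 0.2617, θ₂ = 0.3496, θ₃ = 0.5238

rotate P by −φ1: (0.0164, 0.0145, -0.2751)
  A cos θ + B sin θ = C:  0.1036·cos θ + -0.2751·sin θ = 0.0289
  √(A²+B²)=0.2940;  θ1 = -1.2106+1.4724 ≈ 0.2617
arm 2 (φ=120.0°): x'=0.0044, y'=-0.0215
  A cos θ + B sin θ = C:  0.1156·cos θ + -0.2751·sin θ = 0.0144
  γ=atan2(-0.2751,0.1156)=-1.1729;  ψ=arccos(0.0484)=1.5224;  θ2=γ+ψ≈0.3496
rotate P by −φ3: (-0.0208, 0.0070, -0.2751)
  e−x'=0.1408;  (l²−L²−(e−x')²−y'²−z²)/2L = -0.0157
  θ3 = atan2(B,A) + arccos(C/0.3090) = 0.5238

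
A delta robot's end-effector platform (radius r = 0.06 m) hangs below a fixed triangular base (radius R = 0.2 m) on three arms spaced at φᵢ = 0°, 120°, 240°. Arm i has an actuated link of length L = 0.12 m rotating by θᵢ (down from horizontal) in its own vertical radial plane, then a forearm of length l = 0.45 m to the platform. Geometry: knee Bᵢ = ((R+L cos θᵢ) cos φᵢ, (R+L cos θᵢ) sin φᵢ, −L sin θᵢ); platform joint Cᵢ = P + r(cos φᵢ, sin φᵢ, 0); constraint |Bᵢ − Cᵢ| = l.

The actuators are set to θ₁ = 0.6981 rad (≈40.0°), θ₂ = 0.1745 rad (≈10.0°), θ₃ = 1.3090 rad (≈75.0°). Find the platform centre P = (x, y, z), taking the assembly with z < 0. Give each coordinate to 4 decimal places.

(0.0121, 0.1471, -0.4412)

φ1=0.0°: virtual centre (0.2319, 0.0000, -0.0771), radius l
arm 2 at φ=120.0°: e+L cos θ2 = 0.2582;  S2 = (-0.1291, 0.2236, -0.0208)
S3 = (0.1711·cos240.0°, 0.1711·sin240.0°, -0.1159) = (-0.0855, -0.1481, -0.1159)
eliminate P² terms by subtracting sphere 1 from 2 and 3
[-0.7220 0.4472 0.1126]·P = 0.0073;  [-0.6349 -0.2963 -0.0776]·P = -0.0170
det = 0.4978;  x = 0.0109+-0.0027z,  y = 0.0341+-0.2561z
sphere 1 gives Az²+Bz+C=0 with A=1.0656, B=0.1380, C=-0.1466;  B²−4AC=0.6437;  roots -0.4412, 0.3117;  negative root z = -0.4412
x = 0.0121, y = 0.1471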